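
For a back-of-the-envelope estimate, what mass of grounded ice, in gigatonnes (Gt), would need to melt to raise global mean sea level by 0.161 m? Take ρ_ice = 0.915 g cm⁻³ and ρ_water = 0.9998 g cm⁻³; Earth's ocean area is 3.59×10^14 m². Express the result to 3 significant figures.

≈ 5.78×10^4 Gt

Required water volume = Δh × A = 0.161 m × 3.59×10^14 m² = 5.780×10^13 m³.
ρ_w = 0.9998 g cm⁻³ = 999.8 kg m⁻³, so the mass of water = 5.780×10^13 m³ × 999.8 kg m⁻³ = 5.779×10^16 kg = 5.78×10^4 Gt (and the same mass of ice, by conservation).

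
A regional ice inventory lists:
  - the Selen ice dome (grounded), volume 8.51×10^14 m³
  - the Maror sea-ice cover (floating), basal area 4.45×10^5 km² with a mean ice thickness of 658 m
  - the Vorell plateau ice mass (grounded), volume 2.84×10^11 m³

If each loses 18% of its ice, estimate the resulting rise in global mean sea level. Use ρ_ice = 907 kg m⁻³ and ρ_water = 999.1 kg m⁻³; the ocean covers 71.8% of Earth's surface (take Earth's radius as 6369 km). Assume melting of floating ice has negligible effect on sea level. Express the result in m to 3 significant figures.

Selen: 0.18 × 8.51×10^14 m³ × (907/999.1) = 1.391×10^14 m³ of water.
The Maror sea-ice cover is floating and already displaces its own weight of water, so its melt adds essentially nothing to sea level.
Vorell: 0.18 × 2.84×10^11 m³ × (907/999.1) = 4.641×10^10 m³ of water.
Total added water ≈ 1.391×10^14 m³ over 3.66×10^14 m² → Δh = 0.380 m.

≈ 0.380 m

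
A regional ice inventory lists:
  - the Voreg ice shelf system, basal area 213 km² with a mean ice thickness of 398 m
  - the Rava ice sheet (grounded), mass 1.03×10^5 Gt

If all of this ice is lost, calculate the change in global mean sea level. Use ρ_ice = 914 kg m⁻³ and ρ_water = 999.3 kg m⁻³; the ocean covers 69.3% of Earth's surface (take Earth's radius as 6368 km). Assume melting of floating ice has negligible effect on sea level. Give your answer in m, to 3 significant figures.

≈ 0.292 m

The Voreg ice shelf system is floating and already displaces its own weight of water, so its melt adds essentially nothing to sea level.
Rava: 1.03×10^5 Gt = 1.030×10^17 kg; dividing by ρ_w = 999.3 kg m⁻³ gives 1.031×10^14 m³ of water.
Total added water ≈ 1.031×10^14 m³ over 3.53×10^14 m² → Δh = 0.292 m.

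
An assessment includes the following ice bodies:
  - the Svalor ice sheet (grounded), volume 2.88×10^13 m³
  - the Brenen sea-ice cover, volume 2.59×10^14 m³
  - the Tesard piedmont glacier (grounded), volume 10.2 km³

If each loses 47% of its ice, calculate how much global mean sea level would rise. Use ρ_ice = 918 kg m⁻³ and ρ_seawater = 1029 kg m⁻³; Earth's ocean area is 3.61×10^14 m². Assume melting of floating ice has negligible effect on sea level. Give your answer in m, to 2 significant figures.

Svalor: 0.47 × 2.88×10^13 m³ × (918/1029) = 1.208×10^13 m³ of water.
The Brenen sea-ice cover is floating and already displaces its own weight of water, so its melt adds essentially nothing to sea level.
Tesard: 0.47 × 10.2 km³ × (918/1029) = 4.277 km³ of water.
Total added water ≈ 1.208×10^13 m³ over 3.61×10^14 m² → Δh = 0.0335 m.

≈ 0.033 m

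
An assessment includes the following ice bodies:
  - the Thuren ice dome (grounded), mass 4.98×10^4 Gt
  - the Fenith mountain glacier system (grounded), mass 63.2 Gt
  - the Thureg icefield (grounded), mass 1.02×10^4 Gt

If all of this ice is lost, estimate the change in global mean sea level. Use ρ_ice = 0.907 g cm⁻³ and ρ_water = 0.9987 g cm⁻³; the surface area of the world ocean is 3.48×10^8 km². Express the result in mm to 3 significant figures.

≈ 173 mm

Thuren: 4.98×10^4 Gt = 4.980×10^16 kg; dividing by ρ_w = 0.9987 g cm⁻³ = 998.7 kg m⁻³ gives 4.986×10^13 m³ of water.
Fenith: 63.2 Gt = 6.320×10^13 kg; dividing by ρ_w = 998.7 kg m⁻³ gives 6.328×10^10 m³ of water.
Thureg: 1.02×10^4 Gt = 1.020×10^16 kg; dividing by ρ_w = 998.7 kg m⁻³ gives 1.021×10^13 m³ of water.
Total added water ≈ 6.014×10^13 m³ over 3.48×10^14 m² → Δh = 0.173 m = 173 mm.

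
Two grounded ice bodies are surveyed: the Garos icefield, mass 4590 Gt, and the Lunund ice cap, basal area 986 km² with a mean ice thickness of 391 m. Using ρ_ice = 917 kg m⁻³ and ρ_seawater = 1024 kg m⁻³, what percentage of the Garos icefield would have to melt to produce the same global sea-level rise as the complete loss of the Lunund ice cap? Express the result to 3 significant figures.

Equal sea-level rise means equal mass of meltwater, i.e. equal mass of ice lost.
Ice mass of Lunund: 3.535×10^14 kg; ice mass of Garos: 4.590×10^15 kg.
Fraction required = 3.535×10^14 / 4.590×10^15 = 0.0770 → 7.70 %.

≈ 7.70 %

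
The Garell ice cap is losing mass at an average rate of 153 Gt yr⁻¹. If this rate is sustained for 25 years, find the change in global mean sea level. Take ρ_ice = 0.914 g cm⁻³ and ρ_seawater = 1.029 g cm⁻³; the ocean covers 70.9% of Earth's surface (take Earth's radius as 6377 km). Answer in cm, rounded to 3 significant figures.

≈ 1.03 cm

Total mass lost = 153 Gt/yr × 25 yr = 3825 Gt = 3.825×10^15 kg.
ρ_w = 1.029 g cm⁻³ = 1029 kg m⁻³, so water volume = 3.825×10^15 / 1029 = 3.717×10^12 m³.
Δh = 3.717×10^12 / 3.62×10^14 = 0.0103 m = 1.03 cm.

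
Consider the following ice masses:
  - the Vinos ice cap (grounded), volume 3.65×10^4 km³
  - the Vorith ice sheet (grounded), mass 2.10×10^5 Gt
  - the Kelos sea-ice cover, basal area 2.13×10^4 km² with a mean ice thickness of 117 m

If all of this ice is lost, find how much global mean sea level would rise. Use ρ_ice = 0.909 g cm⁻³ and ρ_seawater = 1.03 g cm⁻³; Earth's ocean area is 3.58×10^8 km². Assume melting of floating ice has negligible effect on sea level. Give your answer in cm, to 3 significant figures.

≈ 65.9 cm

Vinos: 3.65×10^4 km³ × (909/1030) = 3.221×10^4 km³ of water.
Vorith: 2.10×10^5 Gt = 2.100×10^17 kg; dividing by ρ_w = 1.03 g cm⁻³ = 1030 kg m⁻³ gives 2.039×10^14 m³ of water.
The Kelos sea-ice cover is floating and already displaces its own weight of water, so its melt adds essentially nothing to sea level.
Total added water ≈ 2.361×10^14 m³ over 3.58×10^14 m² → Δh = 0.659 m = 65.9 cm.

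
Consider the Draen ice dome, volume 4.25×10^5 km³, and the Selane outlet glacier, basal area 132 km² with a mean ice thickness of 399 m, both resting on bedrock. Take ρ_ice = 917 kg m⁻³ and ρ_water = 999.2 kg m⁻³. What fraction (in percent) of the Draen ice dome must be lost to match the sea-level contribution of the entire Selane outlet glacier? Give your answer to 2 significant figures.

Equal sea-level rise means equal mass of meltwater, i.e. equal mass of ice lost.
Ice mass of Selane: 4.830×10^13 kg; ice mass of Draen: 3.897×10^17 kg.
Fraction required = 4.830×10^13 / 3.897×10^17 = 1.24×10^-4 → 0.012 %.

≈ 0.012 %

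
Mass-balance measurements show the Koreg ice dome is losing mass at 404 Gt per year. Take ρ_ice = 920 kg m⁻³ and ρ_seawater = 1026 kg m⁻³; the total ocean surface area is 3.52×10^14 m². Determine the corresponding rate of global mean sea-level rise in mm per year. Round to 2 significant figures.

≈ 1.1 mm/yr

ρ_w = 1026 kg m⁻³. Annual water volume added = 404 Gt / ρ_w = 4.040×10^14 kg / 1026 kg m⁻³ = 3.938×10^11 m³.
Δh per year = 3.938×10^11 / 3.52×10^14 = 1.12×10^-3 m = 1.1 mm.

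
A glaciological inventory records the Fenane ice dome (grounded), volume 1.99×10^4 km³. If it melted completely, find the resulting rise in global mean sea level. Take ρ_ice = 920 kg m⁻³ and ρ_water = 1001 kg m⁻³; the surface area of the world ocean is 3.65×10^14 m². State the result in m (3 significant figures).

≈ 0.0501 m

Fenane: 1.99×10^4 km³ × (920/1001) = 1.829×10^4 km³ of water.
Spread over 3.65×10^14 m² of ocean, Δh = 1.829×10^13 / 3.65×10^14 = 0.0501 m.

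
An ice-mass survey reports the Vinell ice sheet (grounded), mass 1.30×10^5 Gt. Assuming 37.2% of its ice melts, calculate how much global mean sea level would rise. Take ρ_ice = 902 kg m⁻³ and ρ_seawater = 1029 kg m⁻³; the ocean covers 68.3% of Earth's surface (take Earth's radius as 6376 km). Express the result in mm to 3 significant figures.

≈ 135 mm

Vinell: 0.372 × 1.30×10^5 Gt = 4.836×10^16 kg; dividing by ρ_w = 1029 kg m⁻³ gives 4.700×10^13 m³ of water.
Spread over 3.49×10^14 m² of ocean, Δh = 4.700×10^13 / 3.49×10^14 = 0.135 m = 135 mm.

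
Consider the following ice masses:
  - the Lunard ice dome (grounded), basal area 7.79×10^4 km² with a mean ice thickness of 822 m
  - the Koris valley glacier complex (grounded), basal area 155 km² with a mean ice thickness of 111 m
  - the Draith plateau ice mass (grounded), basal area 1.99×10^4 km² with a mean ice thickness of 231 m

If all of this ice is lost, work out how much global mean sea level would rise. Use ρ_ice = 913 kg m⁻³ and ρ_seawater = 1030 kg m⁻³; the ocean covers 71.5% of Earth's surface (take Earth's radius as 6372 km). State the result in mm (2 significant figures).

Lunard: ice volume = 7.79×10^4 km² × 822 m = 6.403×10^4 km³; 6.403×10^4 × (913/1030) = 5.676×10^4 km³ of water.
Koris: ice volume = 155 km² × 111 m = 17.20 km³; 17.20 × (913/1030) = 15.25 km³ of water.
Draith: ice volume = 1.99×10^4 km² × 231 m = 4597 km³; 4597 × (913/1030) = 4075 km³ of water.
Total added water ≈ 6.085×10^13 m³ over 3.65×10^14 m² → Δh = 0.167 m = 170 mm.

≈ 170 mm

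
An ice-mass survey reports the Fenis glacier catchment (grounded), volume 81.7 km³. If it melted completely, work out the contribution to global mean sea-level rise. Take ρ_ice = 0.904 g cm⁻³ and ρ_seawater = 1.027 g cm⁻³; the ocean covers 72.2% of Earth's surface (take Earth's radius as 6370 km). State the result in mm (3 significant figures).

Fenis: 81.7 km³ × (904/1027) = 71.92 km³ of water.
Spread over 3.68×10^14 m² of ocean, Δh = 7.192×10^10 / 3.68×10^14 = 1.95×10^-4 m = 0.195 mm.

≈ 0.195 mm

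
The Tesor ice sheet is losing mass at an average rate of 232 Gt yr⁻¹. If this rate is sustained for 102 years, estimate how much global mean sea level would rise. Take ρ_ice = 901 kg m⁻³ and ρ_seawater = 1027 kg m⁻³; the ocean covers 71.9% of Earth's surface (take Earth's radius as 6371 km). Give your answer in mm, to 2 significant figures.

≈ 63 mm

Total mass lost = 232 Gt/yr × 102 yr = 2.366×10^4 Gt = 2.366×10^16 kg.
ρ_w = 1027 kg m⁻³, so water volume = 2.366×10^16 / 1027 = 2.304×10^13 m³.
Δh = 2.304×10^13 / 3.67×10^14 = 0.0628 m = 63 mm.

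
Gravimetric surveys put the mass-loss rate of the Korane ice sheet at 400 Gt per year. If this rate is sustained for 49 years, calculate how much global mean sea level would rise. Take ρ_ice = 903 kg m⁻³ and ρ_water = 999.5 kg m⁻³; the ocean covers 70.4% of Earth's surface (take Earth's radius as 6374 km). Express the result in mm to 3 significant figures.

≈ 54.6 mm

Total mass lost = 400 Gt/yr × 49 yr = 1.960×10^4 Gt = 1.960×10^16 kg.
ρ_w = 999.5 kg m⁻³, so water volume = 1.960×10^16 / 999.5 = 1.961×10^13 m³.
Δh = 1.961×10^13 / 3.59×10^14 = 0.0546 m = 54.6 mm.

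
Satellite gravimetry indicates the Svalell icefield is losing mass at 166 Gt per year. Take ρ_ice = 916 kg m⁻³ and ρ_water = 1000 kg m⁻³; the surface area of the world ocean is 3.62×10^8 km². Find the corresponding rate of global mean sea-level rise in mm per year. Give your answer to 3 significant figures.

ρ_w = 1000 kg m⁻³. Annual water volume added = 166 Gt / ρ_w = 1.660×10^14 kg / 1000 kg m⁻³ = 1.660×10^11 m³.
Δh per year = 1.660×10^11 / 3.62×10^14 = 4.59×10^-4 m = 0.459 mm.

≈ 0.459 mm/yr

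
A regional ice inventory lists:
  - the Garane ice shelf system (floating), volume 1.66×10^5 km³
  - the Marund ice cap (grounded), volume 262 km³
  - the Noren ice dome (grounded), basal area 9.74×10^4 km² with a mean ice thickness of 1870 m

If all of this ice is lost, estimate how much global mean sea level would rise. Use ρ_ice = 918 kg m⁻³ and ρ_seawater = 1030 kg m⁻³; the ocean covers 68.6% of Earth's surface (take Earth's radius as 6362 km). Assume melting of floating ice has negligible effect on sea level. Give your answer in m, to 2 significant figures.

≈ 0.47 m

The Garane ice shelf system is floating and already displaces its own weight of water, so its melt adds essentially nothing to sea level.
Marund: 262 km³ × (918/1030) = 233.5 km³ of water.
Noren: ice volume = 9.74×10^4 km² × 1870 m = 1.821×10^5 km³; 1.821×10^5 × (918/1030) = 1.623×10^5 km³ of water.
Total added water ≈ 1.626×10^14 m³ over 3.49×10^14 m² → Δh = 0.466 m.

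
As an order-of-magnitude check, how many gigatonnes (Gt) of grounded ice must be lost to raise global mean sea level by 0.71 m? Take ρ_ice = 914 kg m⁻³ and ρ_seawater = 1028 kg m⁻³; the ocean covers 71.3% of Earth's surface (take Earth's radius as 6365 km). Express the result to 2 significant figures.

Required water volume = Δh × A = 0.71 m × 3.63×10^14 m² = 2.577×10^14 m³.
ρ_w = 1028 kg m⁻³, so the mass of water = 2.577×10^14 m³ × 1028 kg m⁻³ = 2.649×10^17 kg = 2.6×10^5 Gt (and the same mass of ice, by conservation).

≈ 2.6×10^5 Gt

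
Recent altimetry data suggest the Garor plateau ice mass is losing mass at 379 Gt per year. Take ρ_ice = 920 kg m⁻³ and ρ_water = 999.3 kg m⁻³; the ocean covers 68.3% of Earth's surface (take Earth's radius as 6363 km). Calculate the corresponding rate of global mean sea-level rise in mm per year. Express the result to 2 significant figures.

≈ 1.1 mm/yr

ρ_w = 999.3 kg m⁻³. Annual water volume added = 379 Gt / ρ_w = 3.790×10^14 kg / 999.3 kg m⁻³ = 3.793×10^11 m³.
Δh per year = 3.793×10^11 / 3.47×10^14 = 1.09×10^-3 m = 1.1 mm.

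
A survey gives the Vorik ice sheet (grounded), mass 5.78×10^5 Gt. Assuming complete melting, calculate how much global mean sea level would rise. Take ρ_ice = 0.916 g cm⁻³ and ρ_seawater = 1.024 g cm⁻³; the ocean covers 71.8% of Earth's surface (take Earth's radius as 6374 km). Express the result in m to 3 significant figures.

≈ 1.54 m

Vorik: 5.78×10^5 Gt = 5.780×10^17 kg; dividing by ρ_w = 1.024 g cm⁻³ = 1024 kg m⁻³ gives 5.645×10^14 m³ of water.
Spread over 3.67×10^14 m² of ocean, Δh = 5.645×10^14 / 3.67×10^14 = 1.54 m.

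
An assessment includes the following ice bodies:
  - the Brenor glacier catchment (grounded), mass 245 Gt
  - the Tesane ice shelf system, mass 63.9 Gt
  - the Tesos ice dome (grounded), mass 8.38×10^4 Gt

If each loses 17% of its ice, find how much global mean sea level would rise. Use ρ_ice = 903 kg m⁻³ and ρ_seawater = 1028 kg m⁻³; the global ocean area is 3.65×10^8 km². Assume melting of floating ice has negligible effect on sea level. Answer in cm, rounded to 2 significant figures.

≈ 3.8 cm

Brenor: 0.17 × 245 Gt = 4.165×10^13 kg; dividing by ρ_w = 1028 kg m⁻³ gives 4.052×10^10 m³ of water.
The Tesane ice shelf system is floating and already displaces its own weight of water, so its melt adds essentially nothing to sea level.
Tesos: 0.17 × 8.38×10^4 Gt = 1.425×10^16 kg; dividing by ρ_w = 1028 kg m⁻³ gives 1.386×10^13 m³ of water.
Total added water ≈ 1.390×10^13 m³ over 3.65×10^14 m² → Δh = 0.0381 m = 3.8 cm.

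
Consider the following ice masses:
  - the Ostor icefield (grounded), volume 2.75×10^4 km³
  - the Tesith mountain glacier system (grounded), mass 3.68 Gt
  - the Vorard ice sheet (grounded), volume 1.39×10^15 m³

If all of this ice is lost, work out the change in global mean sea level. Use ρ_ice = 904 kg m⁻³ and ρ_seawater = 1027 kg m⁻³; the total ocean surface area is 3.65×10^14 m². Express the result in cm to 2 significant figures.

≈ 340 cm

Ostor: 2.75×10^4 km³ × (904/1027) = 2.421×10^4 km³ of water.
Tesith: 3.68 Gt = 3.680×10^12 kg; dividing by ρ_w = 1027 kg m⁻³ gives 3.583×10^9 m³ of water.
Vorard: 1.39×10^15 m³ × (904/1027) = 1.224×10^15 m³ of water.
Total added water ≈ 1.248×10^15 m³ over 3.65×10^14 m² → Δh = 3.42 m = 340 cm.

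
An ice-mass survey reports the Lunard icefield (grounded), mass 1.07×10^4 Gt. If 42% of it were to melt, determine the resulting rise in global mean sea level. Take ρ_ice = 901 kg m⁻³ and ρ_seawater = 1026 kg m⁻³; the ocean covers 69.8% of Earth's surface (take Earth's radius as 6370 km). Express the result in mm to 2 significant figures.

Lunard: 0.42 × 1.07×10^4 Gt = 4.494×10^15 kg; dividing by ρ_w = 1026 kg m⁻³ gives 4.380×10^12 m³ of water.
Spread over 3.56×10^14 m² of ocean, Δh = 4.380×10^12 / 3.56×10^14 = 0.0123 m = 12 mm.

≈ 12 mm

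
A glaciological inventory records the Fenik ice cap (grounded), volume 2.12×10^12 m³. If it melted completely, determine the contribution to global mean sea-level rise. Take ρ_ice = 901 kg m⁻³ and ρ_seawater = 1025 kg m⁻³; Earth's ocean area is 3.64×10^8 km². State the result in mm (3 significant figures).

Fenik: 2.12×10^12 m³ × (901/1025) = 1.864×10^12 m³ of water.
Spread over 3.64×10^14 m² of ocean, Δh = 1.864×10^12 / 3.64×10^14 = 5.12×10^-3 m = 5.12 mm.

≈ 5.12 mm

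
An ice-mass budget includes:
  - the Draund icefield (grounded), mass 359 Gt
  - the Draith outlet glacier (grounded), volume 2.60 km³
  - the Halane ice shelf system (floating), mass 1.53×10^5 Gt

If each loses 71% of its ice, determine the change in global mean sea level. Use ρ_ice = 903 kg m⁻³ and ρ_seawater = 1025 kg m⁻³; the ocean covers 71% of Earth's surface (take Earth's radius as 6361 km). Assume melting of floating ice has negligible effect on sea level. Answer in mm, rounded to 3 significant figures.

Draund: 0.71 × 359 Gt = 2.549×10^14 kg; dividing by ρ_w = 1025 kg m⁻³ gives 2.487×10^11 m³ of water.
Draith: 0.71 × 2.60 km³ × (903/1025) = 1.626 km³ of water.
The Halane ice shelf system is floating and already displaces its own weight of water, so its melt adds essentially nothing to sea level.
Total added water ≈ 2.503×10^11 m³ over 3.61×10^14 m² → Δh = 6.93×10^-4 m = 0.693 mm.

≈ 0.693 mm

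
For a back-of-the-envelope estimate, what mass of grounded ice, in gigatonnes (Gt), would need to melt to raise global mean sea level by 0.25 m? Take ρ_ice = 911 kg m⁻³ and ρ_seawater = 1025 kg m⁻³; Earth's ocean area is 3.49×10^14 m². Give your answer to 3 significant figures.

≈ 8.94×10^4 Gt

Required water volume = Δh × A = 0.25 m × 3.49×10^14 m² = 8.725×10^13 m³.
ρ_w = 1025 kg m⁻³, so the mass of water = 8.725×10^13 m³ × 1025 kg m⁻³ = 8.943×10^16 kg = 8.94×10^4 Gt (and the same mass of ice, by conservation).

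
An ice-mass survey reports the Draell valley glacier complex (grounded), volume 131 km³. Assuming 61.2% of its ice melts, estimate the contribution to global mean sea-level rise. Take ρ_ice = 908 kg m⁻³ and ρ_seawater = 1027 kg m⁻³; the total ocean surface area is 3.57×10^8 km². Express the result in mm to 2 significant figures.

Draell: 0.612 × 131 km³ × (908/1027) = 70.88 km³ of water.
Spread over 3.57×10^14 m² of ocean, Δh = 7.088×10^10 / 3.57×10^14 = 1.99×10^-4 m = 0.20 mm.

≈ 0.20 mm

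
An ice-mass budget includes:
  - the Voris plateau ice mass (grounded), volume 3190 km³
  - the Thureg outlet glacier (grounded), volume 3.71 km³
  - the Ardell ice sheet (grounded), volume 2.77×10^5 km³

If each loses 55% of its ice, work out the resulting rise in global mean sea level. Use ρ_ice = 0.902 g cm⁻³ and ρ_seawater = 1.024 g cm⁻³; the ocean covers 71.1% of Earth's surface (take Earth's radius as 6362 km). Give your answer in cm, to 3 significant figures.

≈ 37.5 cm

Voris: 0.55 × 3190 km³ × (902/1024) = 1545 km³ of water.
Thureg: 0.55 × 3.71 km³ × (902/1024) = 1.797 km³ of water.
Ardell: 0.55 × 2.77×10^5 km³ × (902/1024) = 1.342×10^5 km³ of water.
Total added water ≈ 1.357×10^14 m³ over 3.62×10^14 m² → Δh = 0.375 m = 37.5 cm.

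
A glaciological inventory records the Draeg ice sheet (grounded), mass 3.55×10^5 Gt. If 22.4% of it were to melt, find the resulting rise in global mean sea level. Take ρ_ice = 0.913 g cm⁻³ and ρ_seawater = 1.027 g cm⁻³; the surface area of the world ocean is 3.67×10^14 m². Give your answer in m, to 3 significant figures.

≈ 0.211 m

Draeg: 0.224 × 3.55×10^5 Gt = 7.952×10^16 kg; dividing by ρ_w = 1.027 g cm⁻³ = 1027 kg m⁻³ gives 7.743×10^13 m³ of water.
Spread over 3.67×10^14 m² of ocean, Δh = 7.743×10^13 / 3.67×10^14 = 0.211 m.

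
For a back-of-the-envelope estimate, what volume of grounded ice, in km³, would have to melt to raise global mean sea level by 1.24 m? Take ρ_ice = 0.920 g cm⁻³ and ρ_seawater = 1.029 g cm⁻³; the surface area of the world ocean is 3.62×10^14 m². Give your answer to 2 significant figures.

Required water volume = Δh × A = 1.24 m × 3.62×10^14 m² = 4.489×10^14 m³ = 4.489×10^5 km³.
Ice volume = water volume × ρ_w/ρ_ice = 4.489×10^5 × 1029/920 = 5.0×10^5 km³.

≈ 5.0×10^5 km³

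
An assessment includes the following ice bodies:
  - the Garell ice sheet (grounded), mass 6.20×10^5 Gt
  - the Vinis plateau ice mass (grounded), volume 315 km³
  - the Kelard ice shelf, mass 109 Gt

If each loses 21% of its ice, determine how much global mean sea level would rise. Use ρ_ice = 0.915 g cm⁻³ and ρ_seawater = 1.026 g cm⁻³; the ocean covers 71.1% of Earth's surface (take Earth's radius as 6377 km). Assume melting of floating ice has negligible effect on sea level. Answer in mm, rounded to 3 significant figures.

≈ 349 mm

Garell: 0.21 × 6.20×10^5 Gt = 1.302×10^17 kg; dividing by ρ_w = 1.026 g cm⁻³ = 1026 kg m⁻³ gives 1.269×10^14 m³ of water.
Vinis: 0.21 × 315 km³ × (915/1026) = 58.99 km³ of water.
The Kelard ice shelf is floating and already displaces its own weight of water, so its melt adds essentially nothing to sea level.
Total added water ≈ 1.270×10^14 m³ over 3.63×10^14 m² → Δh = 0.349 m = 349 mm.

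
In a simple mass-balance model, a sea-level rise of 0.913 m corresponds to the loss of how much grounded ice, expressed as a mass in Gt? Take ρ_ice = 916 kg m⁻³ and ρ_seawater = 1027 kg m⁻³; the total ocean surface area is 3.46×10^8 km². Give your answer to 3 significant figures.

Required water volume = Δh × A = 0.913 m × 3.46×10^14 m² = 3.159×10^14 m³.
ρ_w = 1027 kg m⁻³, so the mass of water = 3.159×10^14 m³ × 1027 kg m⁻³ = 3.244×10^17 kg = 3.24×10^5 Gt (and the same mass of ice, by conservation).

≈ 3.24×10^5 Gt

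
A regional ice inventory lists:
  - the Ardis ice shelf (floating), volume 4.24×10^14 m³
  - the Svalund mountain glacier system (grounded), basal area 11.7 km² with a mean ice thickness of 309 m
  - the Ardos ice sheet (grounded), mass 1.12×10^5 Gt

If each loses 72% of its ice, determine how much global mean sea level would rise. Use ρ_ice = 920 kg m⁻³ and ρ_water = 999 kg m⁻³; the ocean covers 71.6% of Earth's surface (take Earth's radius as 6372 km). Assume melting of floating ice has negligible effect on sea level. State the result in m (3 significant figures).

≈ 0.221 m

The Ardis ice shelf is floating and already displaces its own weight of water, so its melt adds essentially nothing to sea level.
Svalund: ice volume = 11.7 km² × 309 m = 3.615 km³; 0.72 × 3.615 × (920/999) = 2.397 km³ of water.
Ardos: 0.72 × 1.12×10^5 Gt = 8.064×10^16 kg; dividing by ρ_w = 999 kg m⁻³ gives 8.072×10^13 m³ of water.
Total added water ≈ 8.072×10^13 m³ over 3.65×10^14 m² → Δh = 0.221 m.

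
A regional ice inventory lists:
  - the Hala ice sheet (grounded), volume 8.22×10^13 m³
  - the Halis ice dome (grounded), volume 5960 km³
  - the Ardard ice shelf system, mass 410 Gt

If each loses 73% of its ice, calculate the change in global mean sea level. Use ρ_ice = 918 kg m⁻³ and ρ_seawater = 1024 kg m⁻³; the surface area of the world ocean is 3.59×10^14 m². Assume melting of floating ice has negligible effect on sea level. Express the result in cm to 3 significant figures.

Hala: 0.73 × 8.22×10^13 m³ × (918/1024) = 5.379×10^13 m³ of water.
Halis: 0.73 × 5960 km³ × (918/1024) = 3900 km³ of water.
The Ardard ice shelf system is floating and already displaces its own weight of water, so its melt adds essentially nothing to sea level.
Total added water ≈ 5.769×10^13 m³ over 3.59×10^14 m² → Δh = 0.161 m = 16.1 cm.

≈ 16.1 cm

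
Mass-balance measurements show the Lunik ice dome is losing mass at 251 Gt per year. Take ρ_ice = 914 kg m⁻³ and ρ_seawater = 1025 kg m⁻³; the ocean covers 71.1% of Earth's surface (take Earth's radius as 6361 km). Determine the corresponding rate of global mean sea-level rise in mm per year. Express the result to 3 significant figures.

≈ 0.677 mm/yr

ρ_w = 1025 kg m⁻³. Annual water volume added = 251 Gt / ρ_w = 2.510×10^14 kg / 1025 kg m⁻³ = 2.449×10^11 m³.
Δh per year = 2.449×10^11 / 3.62×10^14 = 6.77×10^-4 m = 0.677 mm.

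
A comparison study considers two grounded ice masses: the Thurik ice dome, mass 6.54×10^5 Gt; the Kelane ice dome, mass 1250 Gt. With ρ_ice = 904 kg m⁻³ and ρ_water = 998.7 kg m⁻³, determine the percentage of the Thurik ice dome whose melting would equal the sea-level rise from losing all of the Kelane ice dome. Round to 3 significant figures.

Equal sea-level rise means equal mass of meltwater, i.e. equal mass of ice lost.
Ice mass of Kelane: 1.250×10^15 kg; ice mass of Thurik: 6.540×10^17 kg.
Fraction required = 1.250×10^15 / 6.540×10^17 = 1.91×10^-3 → 0.191 %.

≈ 0.191 %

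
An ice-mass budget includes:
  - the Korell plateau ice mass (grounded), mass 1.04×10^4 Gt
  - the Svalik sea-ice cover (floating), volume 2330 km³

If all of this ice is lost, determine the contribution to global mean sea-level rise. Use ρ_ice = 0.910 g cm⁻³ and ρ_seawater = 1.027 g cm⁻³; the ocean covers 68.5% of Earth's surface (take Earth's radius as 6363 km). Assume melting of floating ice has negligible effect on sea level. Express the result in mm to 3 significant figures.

Korell: 1.04×10^4 Gt = 1.040×10^16 kg; dividing by ρ_w = 1.027 g cm⁻³ = 1027 kg m⁻³ gives 1.013×10^13 m³ of water.
The Svalik sea-ice cover is floating and already displaces its own weight of water, so its melt adds essentially nothing to sea level.
Total added water ≈ 1.013×10^13 m³ over 3.49×10^14 m² → Δh = 0.0291 m = 29.1 mm.

≈ 29.1 mm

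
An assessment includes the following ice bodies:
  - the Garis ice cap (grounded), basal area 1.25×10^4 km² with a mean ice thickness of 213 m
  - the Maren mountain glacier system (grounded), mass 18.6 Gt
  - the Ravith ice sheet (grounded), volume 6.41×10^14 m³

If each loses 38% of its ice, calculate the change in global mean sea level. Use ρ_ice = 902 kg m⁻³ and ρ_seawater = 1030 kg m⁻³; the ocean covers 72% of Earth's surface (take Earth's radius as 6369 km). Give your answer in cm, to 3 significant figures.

≈ 58.4 cm

Garis: ice volume = 1.25×10^4 km² × 213 m = 2662 km³; 0.38 × 2662 × (902/1030) = 886.0 km³ of water.
Maren: 0.38 × 18.6 Gt = 7.068×10^12 kg; dividing by ρ_w = 1030 kg m⁻³ gives 6.862×10^9 m³ of water.
Ravith: 0.38 × 6.41×10^14 m³ × (902/1030) = 2.133×10^14 m³ of water.
Total added water ≈ 2.142×10^14 m³ over 3.67×10^14 m² → Δh = 0.584 m = 58.4 cm.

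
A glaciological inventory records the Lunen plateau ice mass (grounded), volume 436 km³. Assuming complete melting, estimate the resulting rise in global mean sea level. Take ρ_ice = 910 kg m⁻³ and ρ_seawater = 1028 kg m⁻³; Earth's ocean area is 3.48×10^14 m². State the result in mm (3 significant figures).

Lunen: 436 km³ × (910/1028) = 386.0 km³ of water.
Spread over 3.48×10^14 m² of ocean, Δh = 3.860×10^11 / 3.48×10^14 = 1.11×10^-3 m = 1.11 mm.

≈ 1.11 mm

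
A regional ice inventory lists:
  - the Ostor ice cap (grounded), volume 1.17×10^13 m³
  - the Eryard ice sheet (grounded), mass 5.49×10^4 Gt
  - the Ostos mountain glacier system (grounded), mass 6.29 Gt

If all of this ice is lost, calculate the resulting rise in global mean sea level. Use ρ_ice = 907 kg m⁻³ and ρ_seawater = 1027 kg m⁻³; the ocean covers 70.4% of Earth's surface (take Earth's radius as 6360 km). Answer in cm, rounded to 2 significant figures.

Ostor: 1.17×10^13 m³ × (907/1027) = 1.033×10^13 m³ of water.
Eryard: 5.49×10^4 Gt = 5.490×10^16 kg; dividing by ρ_w = 1027 kg m⁻³ gives 5.346×10^13 m³ of water.
Ostos: 6.29 Gt = 6.290×10^12 kg; dividing by ρ_w = 1027 kg m⁻³ gives 6.125×10^9 m³ of water.
Total added water ≈ 6.380×10^13 m³ over 3.58×10^14 m² → Δh = 0.178 m = 18 cm.

≈ 18 cm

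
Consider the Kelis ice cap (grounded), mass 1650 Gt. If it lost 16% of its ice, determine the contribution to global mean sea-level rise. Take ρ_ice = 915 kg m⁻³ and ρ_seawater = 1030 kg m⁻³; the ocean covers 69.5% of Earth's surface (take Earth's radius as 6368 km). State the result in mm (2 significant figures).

≈ 0.72 mm

Kelis: 0.16 × 1650 Gt = 2.640×10^14 kg; dividing by ρ_w = 1030 kg m⁻³ gives 2.563×10^11 m³ of water.
Spread over 3.54×10^14 m² of ocean, Δh = 2.563×10^11 / 3.54×10^14 = 7.24×10^-4 m = 0.72 mm.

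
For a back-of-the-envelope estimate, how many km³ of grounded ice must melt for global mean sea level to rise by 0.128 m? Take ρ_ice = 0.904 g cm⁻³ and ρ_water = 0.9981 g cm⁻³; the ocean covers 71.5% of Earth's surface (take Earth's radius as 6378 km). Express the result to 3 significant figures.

≈ 5.17×10^4 km³

Required water volume = Δh × A = 0.128 m × 3.65×10^14 m² = 4.678×10^13 m³ = 4.678×10^4 km³.
Ice volume = water volume × ρ_w/ρ_ice = 4.678×10^4 × 998.1/904 = 5.17×10^4 km³.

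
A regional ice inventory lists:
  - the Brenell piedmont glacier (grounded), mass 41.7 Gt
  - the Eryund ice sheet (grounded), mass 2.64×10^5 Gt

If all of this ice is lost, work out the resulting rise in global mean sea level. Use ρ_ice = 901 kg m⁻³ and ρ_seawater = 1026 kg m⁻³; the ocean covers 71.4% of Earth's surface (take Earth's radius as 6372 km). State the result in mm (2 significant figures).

≈ 710 mm

Brenell: 41.7 Gt = 4.170×10^13 kg; dividing by ρ_w = 1026 kg m⁻³ gives 4.064×10^10 m³ of water.
Eryund: 2.64×10^5 Gt = 2.640×10^17 kg; dividing by ρ_w = 1026 kg m⁻³ gives 2.573×10^14 m³ of water.
Total added water ≈ 2.574×10^14 m³ over 3.64×10^14 m² → Δh = 0.706 m = 710 mm.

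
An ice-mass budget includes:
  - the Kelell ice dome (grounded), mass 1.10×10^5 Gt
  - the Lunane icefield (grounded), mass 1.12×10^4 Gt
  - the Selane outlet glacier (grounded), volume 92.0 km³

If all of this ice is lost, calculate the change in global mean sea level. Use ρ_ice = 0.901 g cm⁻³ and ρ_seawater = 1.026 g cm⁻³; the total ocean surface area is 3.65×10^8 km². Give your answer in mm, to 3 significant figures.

≈ 324 mm

Kelell: 1.10×10^5 Gt = 1.100×10^17 kg; dividing by ρ_w = 1.026 g cm⁻³ = 1026 kg m⁻³ gives 1.072×10^14 m³ of water.
Lunane: 1.12×10^4 Gt = 1.120×10^16 kg; dividing by ρ_w = 1026 kg m⁻³ gives 1.092×10^13 m³ of water.
Selane: 92.0 km³ × (901/1026) = 80.79 km³ of water.
Total added water ≈ 1.182×10^14 m³ over 3.65×10^14 m² → Δh = 0.324 m = 324 mm.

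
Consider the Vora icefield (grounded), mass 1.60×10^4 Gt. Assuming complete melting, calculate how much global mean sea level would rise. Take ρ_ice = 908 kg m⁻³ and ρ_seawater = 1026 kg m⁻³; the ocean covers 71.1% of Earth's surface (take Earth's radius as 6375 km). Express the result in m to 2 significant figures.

Vora: 1.60×10^4 Gt = 1.600×10^16 kg; dividing by ρ_w = 1026 kg m⁻³ gives 1.559×10^13 m³ of water.
Spread over 3.63×10^14 m² of ocean, Δh = 1.559×10^13 / 3.63×10^14 = 0.0429 m.

≈ 0.043 m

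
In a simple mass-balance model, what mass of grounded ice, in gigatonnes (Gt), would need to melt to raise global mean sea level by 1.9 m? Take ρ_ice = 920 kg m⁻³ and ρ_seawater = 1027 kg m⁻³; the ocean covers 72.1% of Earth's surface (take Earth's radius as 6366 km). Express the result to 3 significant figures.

Required water volume = Δh × A = 1.9 m × 3.67×10^14 m² = 6.976×10^14 m³.
ρ_w = 1027 kg m⁻³, so the mass of water = 6.976×10^14 m³ × 1027 kg m⁻³ = 7.165×10^17 kg = 7.16×10^5 Gt (and the same mass of ice, by conservation).

≈ 7.16×10^5 Gt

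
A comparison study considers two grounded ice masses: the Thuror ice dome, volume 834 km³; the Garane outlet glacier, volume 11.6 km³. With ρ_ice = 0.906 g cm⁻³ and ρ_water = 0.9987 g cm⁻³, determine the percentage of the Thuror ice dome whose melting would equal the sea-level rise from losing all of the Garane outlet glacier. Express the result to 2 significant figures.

≈ 1.4 %

Equal sea-level rise means equal mass of meltwater, i.e. equal mass of ice lost.
Ice mass of Garane: 1.051×10^13 kg; ice mass of Thuror: 7.556×10^14 kg.
Fraction required = 1.051×10^13 / 7.556×10^14 = 0.0139 → 1.4 %.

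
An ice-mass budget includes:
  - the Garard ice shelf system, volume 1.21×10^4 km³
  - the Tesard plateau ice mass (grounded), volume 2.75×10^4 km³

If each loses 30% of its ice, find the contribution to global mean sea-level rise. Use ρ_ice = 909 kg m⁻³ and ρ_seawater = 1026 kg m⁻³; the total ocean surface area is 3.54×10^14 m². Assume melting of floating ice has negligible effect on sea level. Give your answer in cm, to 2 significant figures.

The Garard ice shelf system is floating and already displaces its own weight of water, so its melt adds essentially nothing to sea level.
Tesard: 0.3 × 2.75×10^4 km³ × (909/1026) = 7309 km³ of water.
Total added water ≈ 7.309×10^12 m³ over 3.54×10^14 m² → Δh = 0.0206 m = 2.1 cm.

≈ 2.1 cm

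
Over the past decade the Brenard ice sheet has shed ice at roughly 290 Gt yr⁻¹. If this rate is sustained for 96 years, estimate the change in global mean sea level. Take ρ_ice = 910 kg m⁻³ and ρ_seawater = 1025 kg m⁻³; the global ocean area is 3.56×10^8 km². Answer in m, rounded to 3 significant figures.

Total mass lost = 290 Gt/yr × 96 yr = 2.784×10^4 Gt = 2.784×10^16 kg.
ρ_w = 1025 kg m⁻³, so water volume = 2.784×10^16 / 1025 = 2.716×10^13 m³.
Δh = 2.716×10^13 / 3.56×10^14 = 0.0763 m.

≈ 0.0763 m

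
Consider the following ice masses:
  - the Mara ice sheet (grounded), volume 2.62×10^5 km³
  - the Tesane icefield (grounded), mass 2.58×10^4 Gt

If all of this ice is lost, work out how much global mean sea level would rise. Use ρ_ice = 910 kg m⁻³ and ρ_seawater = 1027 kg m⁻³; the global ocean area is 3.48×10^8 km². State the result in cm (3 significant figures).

≈ 73.9 cm

Mara: 2.62×10^5 km³ × (910/1027) = 2.322×10^5 km³ of water.
Tesane: 2.58×10^4 Gt = 2.580×10^16 kg; dividing by ρ_w = 1027 kg m⁻³ gives 2.512×10^13 m³ of water.
Total added water ≈ 2.573×10^14 m³ over 3.48×10^14 m² → Δh = 0.739 m = 73.9 cm.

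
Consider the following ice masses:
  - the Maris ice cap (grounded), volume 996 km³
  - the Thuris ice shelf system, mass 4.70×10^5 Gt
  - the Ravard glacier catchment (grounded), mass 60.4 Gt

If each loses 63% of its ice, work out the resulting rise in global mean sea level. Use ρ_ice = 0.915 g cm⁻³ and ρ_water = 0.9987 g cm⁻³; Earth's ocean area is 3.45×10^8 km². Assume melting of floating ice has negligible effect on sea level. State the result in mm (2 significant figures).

≈ 1.8 mm

Maris: 0.63 × 996 km³ × (915/998.7) = 574.9 km³ of water.
The Thuris ice shelf system is floating and already displaces its own weight of water, so its melt adds essentially nothing to sea level.
Ravard: 0.63 × 60.4 Gt = 3.805×10^13 kg; dividing by ρ_w = 0.9987 g cm⁻³ = 998.7 kg m⁻³ gives 3.810×10^10 m³ of water.
Total added water ≈ 6.130×10^11 m³ over 3.45×10^14 m² → Δh = 1.78×10^-3 m = 1.8 mm.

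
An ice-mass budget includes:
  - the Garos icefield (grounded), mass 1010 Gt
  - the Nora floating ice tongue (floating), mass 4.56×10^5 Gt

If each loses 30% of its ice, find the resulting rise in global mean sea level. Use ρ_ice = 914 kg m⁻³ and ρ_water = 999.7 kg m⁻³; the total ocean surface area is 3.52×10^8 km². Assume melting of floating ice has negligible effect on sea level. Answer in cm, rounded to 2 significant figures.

≈ 0.086 cm

Garos: 0.3 × 1010 Gt = 3.030×10^14 kg; dividing by ρ_w = 999.7 kg m⁻³ gives 3.031×10^11 m³ of water.
The Nora floating ice tongue is floating and already displaces its own weight of water, so its melt adds essentially nothing to sea level.
Total added water ≈ 3.031×10^11 m³ over 3.52×10^14 m² → Δh = 8.61×10^-4 m = 0.086 cm.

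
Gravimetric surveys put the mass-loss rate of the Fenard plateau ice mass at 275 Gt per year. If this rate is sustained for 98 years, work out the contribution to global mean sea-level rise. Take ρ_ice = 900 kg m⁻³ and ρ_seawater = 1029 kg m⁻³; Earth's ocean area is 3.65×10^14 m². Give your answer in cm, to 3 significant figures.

≈ 7.18 cm

Total mass lost = 275 Gt/yr × 98 yr = 2.695×10^4 Gt = 2.695×10^16 kg.
ρ_w = 1029 kg m⁻³, so water volume = 2.695×10^16 / 1029 = 2.619×10^13 m³.
Δh = 2.619×10^13 / 3.65×10^14 = 0.0718 m = 7.18 cm.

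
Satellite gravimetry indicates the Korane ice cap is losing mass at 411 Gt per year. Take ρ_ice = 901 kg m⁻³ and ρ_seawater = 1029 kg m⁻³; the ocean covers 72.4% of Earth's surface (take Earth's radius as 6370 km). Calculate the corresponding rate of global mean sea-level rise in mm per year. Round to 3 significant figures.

≈ 1.08 mm/yr

ρ_w = 1029 kg m⁻³. Annual water volume added = 411 Gt / ρ_w = 4.110×10^14 kg / 1029 kg m⁻³ = 3.994×10^11 m³.
Δh per year = 3.994×10^11 / 3.69×10^14 = 1.08×10^-3 m = 1.08 mm.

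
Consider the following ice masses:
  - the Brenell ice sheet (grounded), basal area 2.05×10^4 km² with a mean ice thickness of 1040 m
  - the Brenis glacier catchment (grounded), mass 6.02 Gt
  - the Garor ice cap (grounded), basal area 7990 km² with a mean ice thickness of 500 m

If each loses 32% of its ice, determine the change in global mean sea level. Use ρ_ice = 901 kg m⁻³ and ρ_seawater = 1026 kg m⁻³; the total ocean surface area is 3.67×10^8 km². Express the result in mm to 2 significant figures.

≈ 19 mm

Brenell: ice volume = 2.05×10^4 km² × 1040 m = 2.132×10^4 km³; 0.32 × 2.132×10^4 × (901/1026) = 5991 km³ of water.
Brenis: 0.32 × 6.02 Gt = 1.926×10^12 kg; dividing by ρ_w = 1026 kg m⁻³ gives 1.878×10^9 m³ of water.
Garor: ice volume = 7990 km² × 500 m = 3995 km³; 0.32 × 3995 × (901/1026) = 1123 km³ of water.
Total added water ≈ 7.116×10^12 m³ over 3.67×10^14 m² → Δh = 0.0194 m = 19 mm.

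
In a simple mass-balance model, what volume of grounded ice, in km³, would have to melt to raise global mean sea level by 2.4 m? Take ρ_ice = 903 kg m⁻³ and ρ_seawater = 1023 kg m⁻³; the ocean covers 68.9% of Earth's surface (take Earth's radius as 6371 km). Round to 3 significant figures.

≈ 9.56×10^5 km³

Required water volume = Δh × A = 2.4 m × 3.51×10^14 m² = 8.434×10^14 m³ = 8.434×10^5 km³.
Ice volume = water volume × ρ_w/ρ_ice = 8.434×10^5 × 1023/903 = 9.56×10^5 km³.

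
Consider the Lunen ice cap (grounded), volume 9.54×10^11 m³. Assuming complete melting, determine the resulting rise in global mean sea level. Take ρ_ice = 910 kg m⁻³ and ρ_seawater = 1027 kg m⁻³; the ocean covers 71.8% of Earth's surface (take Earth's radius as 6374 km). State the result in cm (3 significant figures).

≈ 0.231 cm

Lunen: 9.54×10^11 m³ × (910/1027) = 8.453×10^11 m³ of water.
Spread over 3.67×10^14 m² of ocean, Δh = 8.453×10^11 / 3.67×10^14 = 2.31×10^-3 m = 0.231 cm.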